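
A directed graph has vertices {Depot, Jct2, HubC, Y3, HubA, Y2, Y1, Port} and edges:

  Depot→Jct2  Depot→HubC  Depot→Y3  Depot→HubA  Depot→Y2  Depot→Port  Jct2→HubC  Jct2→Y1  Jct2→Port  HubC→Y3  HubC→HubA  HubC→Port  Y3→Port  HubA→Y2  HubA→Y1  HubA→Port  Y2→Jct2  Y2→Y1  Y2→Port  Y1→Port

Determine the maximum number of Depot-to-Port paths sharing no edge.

Assign every edge capacity 1; by Menger, the answer equals the max flow.
Path Depot→Port (+1); total 1.
Path Depot→Jct2→Port (+1); total 2.
Path Depot→HubC→Port (+1); total 3.
Path Depot→Y3→Port (+1); total 4.
Path Depot→HubA→Port (+1); total 5.
Path Depot→Y2→Port (+1); total 6.
No residual Depot→Port path; max flow = 6.
Certifying cut of size 6: {Depot→HubA, Depot→HubC, Depot→Jct2, Depot→Port, Depot→Y2, Depot→Y3}.

6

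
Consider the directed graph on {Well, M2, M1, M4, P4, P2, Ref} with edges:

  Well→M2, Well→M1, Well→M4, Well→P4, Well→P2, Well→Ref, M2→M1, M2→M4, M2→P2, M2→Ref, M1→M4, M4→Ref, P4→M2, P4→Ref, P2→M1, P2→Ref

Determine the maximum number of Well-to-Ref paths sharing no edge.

Assign every edge capacity 1; by Menger, the answer equals the max flow.
Path Well→Ref (+1); total 1.
Path Well→M2→Ref (+1); total 2.
Path Well→M4→Ref (+1); total 3.
Path Well→P4→Ref (+1); total 4.
Path Well→P2→Ref (+1); total 5.
No residual Well→Ref path; max flow = 5.
Certifying cut of size 5: {M4→Ref, Well→M2, Well→P2, Well→P4, Well→Ref}.

5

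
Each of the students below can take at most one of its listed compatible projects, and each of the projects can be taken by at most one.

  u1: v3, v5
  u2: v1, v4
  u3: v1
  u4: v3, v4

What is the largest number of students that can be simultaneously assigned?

Unit-capacity flow: source→left, listed edges, right→sink; max matching = max flow.
Augmenting path u1→v3 (+1); matched 1.
Augmenting path u2→v1 (+1); matched 2.
Augmenting path u4→v4 (+1); matched 3.
Augmenting path u3→v1→u2→v4→u4→v3→u1→v5 (+1); matched 4.
No augmenting path remains; maximum matching = 4.
König certificate: {u1, u2, u3, u4} is a vertex cover of size 4 (every listed pair touches it), so no matching can be larger.

4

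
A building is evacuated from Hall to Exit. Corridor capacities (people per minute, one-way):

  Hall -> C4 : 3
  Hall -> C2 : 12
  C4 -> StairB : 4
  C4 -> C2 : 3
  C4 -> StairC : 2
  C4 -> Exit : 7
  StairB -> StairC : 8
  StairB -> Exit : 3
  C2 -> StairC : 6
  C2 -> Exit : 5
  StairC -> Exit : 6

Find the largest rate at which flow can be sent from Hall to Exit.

Augment Hall→C4→Exit: bottleneck 3, flow now 3.
Augment Hall→C2→Exit: bottleneck 5, flow now 8.
Augment Hall→C2→StairC→Exit: bottleneck 6, flow now 14.
No augmenting path remains; maximum flow = 14.
In the residual graph, reachable from Hall: {Hall, C2}.
Min-cut edges: Hall→C4 (3), C2→StairC (6), C2→Exit (5); capacity 3 + 6 + 5 = 14.
This cut is saturated, so no flow can exceed 14.

14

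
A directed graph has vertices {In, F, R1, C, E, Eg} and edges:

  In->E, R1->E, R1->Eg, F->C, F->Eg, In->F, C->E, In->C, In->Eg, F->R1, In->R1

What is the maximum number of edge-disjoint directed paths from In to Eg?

3

Assign every edge capacity 1; by Menger, the answer equals the max flow.
Path In→Eg (+1); total 1.
Path In→F→Eg (+1); total 2.
Path In→R1→Eg (+1); total 3.
No residual In→Eg path; max flow = 3.
Certifying cut of size 3: {In→Eg, In→F, In→R1}.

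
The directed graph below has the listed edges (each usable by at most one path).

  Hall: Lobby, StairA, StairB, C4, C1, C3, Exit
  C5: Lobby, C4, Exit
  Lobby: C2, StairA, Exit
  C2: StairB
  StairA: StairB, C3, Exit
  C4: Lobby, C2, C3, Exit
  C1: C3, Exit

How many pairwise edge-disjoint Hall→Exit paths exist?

5

Assign every edge capacity 1; by Menger, the answer equals the max flow.
Path Hall→Exit (+1); total 1.
Path Hall→Lobby→Exit (+1); total 2.
Path Hall→StairA→Exit (+1); total 3.
Path Hall→C4→Exit (+1); total 4.
Path Hall→C1→Exit (+1); total 5.
No residual Hall→Exit path; max flow = 5.
Certifying cut of size 5: {Hall→C1, Hall→C4, Hall→Exit, Hall→Lobby, Hall→StairA}.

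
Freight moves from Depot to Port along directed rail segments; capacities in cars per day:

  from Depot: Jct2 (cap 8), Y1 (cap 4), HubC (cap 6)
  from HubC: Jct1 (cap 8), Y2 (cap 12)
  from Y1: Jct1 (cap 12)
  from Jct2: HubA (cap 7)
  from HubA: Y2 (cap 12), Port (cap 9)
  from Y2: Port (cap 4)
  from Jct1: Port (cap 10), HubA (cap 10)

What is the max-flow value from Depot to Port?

17

Augment Depot→HubC→Y2→Port: bottleneck 4, flow now 4.
Augment Depot→HubC→Jct1→Port: bottleneck 2, flow now 6.
Augment Depot→Y1→Jct1→Port: bottleneck 4, flow now 10.
Augment Depot→Jct2→HubA→Port: bottleneck 7, flow now 17.
No augmenting path remains; maximum flow = 17.
In the residual graph, reachable from Depot: {Depot, Jct2}.
Min-cut edges: Depot→HubC (6), Depot→Y1 (4), Jct2→HubA (7); capacity 6 + 4 + 7 = 17.
This cut is saturated, so no flow can exceed 17.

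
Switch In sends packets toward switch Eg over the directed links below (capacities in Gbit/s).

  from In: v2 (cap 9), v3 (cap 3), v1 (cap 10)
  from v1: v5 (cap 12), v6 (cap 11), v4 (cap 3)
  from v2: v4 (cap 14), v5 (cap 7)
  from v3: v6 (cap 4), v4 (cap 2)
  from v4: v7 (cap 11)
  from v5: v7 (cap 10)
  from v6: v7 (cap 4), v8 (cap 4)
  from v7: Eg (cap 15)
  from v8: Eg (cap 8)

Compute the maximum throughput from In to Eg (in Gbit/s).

19

Augment In→v1→v4→v7→Eg: bottleneck 3, flow now 3.
Augment In→v1→v5→v7→Eg: bottleneck 7, flow now 10.
Augment In→v2→v4→v7→Eg: bottleneck 5, flow now 15.
Augment In→v3→v6→v8→Eg: bottleneck 3, flow now 18.
Augment In→v2→v4→v1→v6→v8→Eg: bottleneck 1, flow now 19. (uses reverse residual edge)
No augmenting path remains; maximum flow = 19.
In the residual graph, reachable from In: {In, v1, v2, v3, v4, v5, v6, v7}.
Min-cut edges: v6→v8 (4), v7→Eg (15); capacity 4 + 15 = 19.
This cut is saturated, so no flow can exceed 19.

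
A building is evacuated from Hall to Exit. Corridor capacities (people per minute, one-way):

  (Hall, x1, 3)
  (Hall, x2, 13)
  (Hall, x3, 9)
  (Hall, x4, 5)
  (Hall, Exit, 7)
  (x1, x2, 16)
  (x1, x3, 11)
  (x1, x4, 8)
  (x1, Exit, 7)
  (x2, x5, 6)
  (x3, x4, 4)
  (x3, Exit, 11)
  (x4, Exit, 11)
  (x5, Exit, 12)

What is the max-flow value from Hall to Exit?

30

Augment Hall→Exit: bottleneck 7, flow now 7.
Augment Hall→x1→Exit: bottleneck 3, flow now 10.
Augment Hall→x3→Exit: bottleneck 9, flow now 19.
Augment Hall→x4→Exit: bottleneck 5, flow now 24.
Augment Hall→x2→x5→Exit: bottleneck 6, flow now 30.
No augmenting path remains; maximum flow = 30.
In the residual graph, reachable from Hall: {Hall, x2}.
Min-cut edges: Hall→x1 (3), Hall→x3 (9), Hall→x4 (5), Hall→Exit (7), x2→x5 (6); capacity 3 + 9 + 5 + 7 + 6 = 30.
This cut is saturated, so no flow can exceed 30.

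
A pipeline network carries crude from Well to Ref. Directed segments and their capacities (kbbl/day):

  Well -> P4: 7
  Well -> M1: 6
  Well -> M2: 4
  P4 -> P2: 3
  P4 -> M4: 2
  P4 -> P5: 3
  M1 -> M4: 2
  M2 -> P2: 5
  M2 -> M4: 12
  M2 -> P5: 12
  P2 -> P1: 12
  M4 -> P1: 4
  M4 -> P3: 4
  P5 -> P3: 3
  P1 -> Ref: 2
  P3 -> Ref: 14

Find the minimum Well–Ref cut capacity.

Augment Well→P4→P2→P1→Ref: bottleneck 2, flow now 2.
Augment Well→P4→M4→P3→Ref: bottleneck 2, flow now 4.
Augment Well→P4→P5→P3→Ref: bottleneck 3, flow now 7.
Augment Well→M1→M4→P3→Ref: bottleneck 2, flow now 9.
No augmenting path remains; maximum flow = 9.
By max-flow min-cut, the minimum cut capacity equals the max flow.
In the residual graph, reachable from Well: {Well, P4, M1, M2, P2, M4, P5, P1}.
Min-cut edges: M4→P3 (4), P5→P3 (3), P1→Ref (2); capacity 4 + 3 + 2 = 9.

9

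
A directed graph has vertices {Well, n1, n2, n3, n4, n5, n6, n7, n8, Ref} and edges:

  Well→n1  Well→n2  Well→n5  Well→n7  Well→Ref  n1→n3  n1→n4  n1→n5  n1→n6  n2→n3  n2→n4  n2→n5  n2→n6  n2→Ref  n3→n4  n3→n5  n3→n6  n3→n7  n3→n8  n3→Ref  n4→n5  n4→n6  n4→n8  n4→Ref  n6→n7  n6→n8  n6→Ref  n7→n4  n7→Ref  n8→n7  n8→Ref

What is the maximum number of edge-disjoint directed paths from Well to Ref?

Assign every edge capacity 1; by Menger, the answer equals the max flow.
Path Well→Ref (+1); total 1.
Path Well→n2→Ref (+1); total 2.
Path Well→n7→Ref (+1); total 3.
Path Well→n1→n3→Ref (+1); total 4.
No residual Well→Ref path; max flow = 4.
Certifying cut of size 4: {Well→Ref, Well→n1, Well→n2, Well→n7}.

4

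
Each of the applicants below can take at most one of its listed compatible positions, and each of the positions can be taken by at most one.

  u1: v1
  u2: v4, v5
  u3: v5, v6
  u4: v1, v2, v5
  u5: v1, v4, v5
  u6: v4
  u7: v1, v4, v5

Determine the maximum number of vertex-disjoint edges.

Unit-capacity flow: source→left, listed edges, right→sink; max matching = max flow.
Augmenting path u1→v1 (+1); matched 1.
Augmenting path u2→v4 (+1); matched 2.
Augmenting path u3→v5 (+1); matched 3.
Augmenting path u4→v2 (+1); matched 4.
Augmenting path u5→v5→u3→v6 (+1); matched 5.
No augmenting path remains; maximum matching = 5.
König certificate: {u3, u4, v1, v4, v5} is a vertex cover of size 5 (every listed pair touches it), so no matching can be larger.

5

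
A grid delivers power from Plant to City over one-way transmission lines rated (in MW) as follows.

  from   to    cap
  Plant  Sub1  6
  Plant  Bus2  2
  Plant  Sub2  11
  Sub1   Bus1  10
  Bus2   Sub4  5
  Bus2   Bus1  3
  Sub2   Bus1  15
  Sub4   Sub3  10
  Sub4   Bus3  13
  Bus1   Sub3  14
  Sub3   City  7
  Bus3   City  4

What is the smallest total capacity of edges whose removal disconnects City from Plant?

Augment Plant→Sub1→Bus1→Sub3→City: bottleneck 6, flow now 6.
Augment Plant→Bus2→Sub4→Sub3→City: bottleneck 1, flow now 7.
Augment Plant→Bus2→Sub4→Bus3→City: bottleneck 1, flow now 8.
Augment Plant→Sub2→Bus1→Sub3→Sub4→Bus3→City: bottleneck 1, flow now 9. (uses reverse residual edge)
No augmenting path remains; maximum flow = 9.
By max-flow min-cut, the minimum cut capacity equals the max flow.
In the residual graph, reachable from Plant: {Plant, Sub1, Sub2, Bus1, Sub3}.
Min-cut edges: Plant→Bus2 (2), Sub3→City (7); capacity 2 + 7 = 9.

9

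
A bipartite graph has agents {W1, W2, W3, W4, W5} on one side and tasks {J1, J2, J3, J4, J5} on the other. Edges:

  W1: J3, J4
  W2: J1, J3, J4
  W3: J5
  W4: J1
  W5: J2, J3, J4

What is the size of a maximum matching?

Unit-capacity flow: source→left, listed edges, right→sink; max matching = max flow.
Augmenting path W1→J3 (+1); matched 1.
Augmenting path W2→J1 (+1); matched 2.
Augmenting path W3→J5 (+1); matched 3.
Augmenting path W5→J2 (+1); matched 4.
Augmenting path W4→J1→W2→J4 (+1); matched 5.
No augmenting path remains; maximum matching = 5.
König certificate: {W1, W2, W3, W4, W5} is a vertex cover of size 5 (every listed pair touches it), so no matching can be larger.

5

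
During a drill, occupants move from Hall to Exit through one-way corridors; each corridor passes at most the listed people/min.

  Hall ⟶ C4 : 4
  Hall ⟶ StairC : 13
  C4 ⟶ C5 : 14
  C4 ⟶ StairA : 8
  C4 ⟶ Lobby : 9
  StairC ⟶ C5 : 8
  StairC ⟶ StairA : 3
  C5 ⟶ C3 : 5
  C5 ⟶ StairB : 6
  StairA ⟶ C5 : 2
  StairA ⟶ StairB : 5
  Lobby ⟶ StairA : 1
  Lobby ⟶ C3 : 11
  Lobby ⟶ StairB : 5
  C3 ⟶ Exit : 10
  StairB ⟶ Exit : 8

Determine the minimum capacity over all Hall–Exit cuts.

Augment Hall→C4→C5→C3→Exit: bottleneck 4, flow now 4.
Augment Hall→StairC→C5→C3→Exit: bottleneck 1, flow now 5.
Augment Hall→StairC→C5→StairB→Exit: bottleneck 6, flow now 11.
Augment Hall→StairC→StairA→StairB→Exit: bottleneck 2, flow now 13.
Augment Hall→StairC→C5→C4→Lobby→C3→Exit: bottleneck 1, flow now 14. (uses reverse residual edge)
Augment Hall→StairC→StairA→C5→C4→Lobby→C3→Exit: bottleneck 1, flow now 15. (uses reverse residual edge)
No augmenting path remains; maximum flow = 15.
By max-flow min-cut, the minimum cut capacity equals the max flow.
In the residual graph, reachable from Hall: {Hall, StairC}.
Min-cut edges: Hall→C4 (4), StairC→C5 (8), StairC→StairA (3); capacity 4 + 8 + 3 = 15.

15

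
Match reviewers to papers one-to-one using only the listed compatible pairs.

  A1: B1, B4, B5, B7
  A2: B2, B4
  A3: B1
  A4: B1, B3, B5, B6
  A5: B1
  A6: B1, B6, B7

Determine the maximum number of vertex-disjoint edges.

Unit-capacity flow: source→left, listed edges, right→sink; max matching = max flow.
Augmenting path A1→B1 (+1); matched 1.
Augmenting path A2→B2 (+1); matched 2.
Augmenting path A4→B3 (+1); matched 3.
Augmenting path A6→B6 (+1); matched 4.
Augmenting path A3→B1→A1→B4 (+1); matched 5.
No augmenting path remains; maximum matching = 5.
König certificate: {A1, A2, A4, A6, B1} is a vertex cover of size 5 (every listed pair touches it), so no matching can be larger.

5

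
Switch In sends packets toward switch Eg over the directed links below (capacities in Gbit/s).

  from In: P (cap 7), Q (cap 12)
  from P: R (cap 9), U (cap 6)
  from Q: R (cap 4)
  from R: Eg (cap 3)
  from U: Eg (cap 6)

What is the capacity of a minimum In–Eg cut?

Augment In→P→R→Eg: bottleneck 3, flow now 3.
Augment In→P→U→Eg: bottleneck 4, flow now 7.
Augment In→Q→R→P→U→Eg: bottleneck 2, flow now 9. (uses reverse residual edge)
No augmenting path remains; maximum flow = 9.
By max-flow min-cut, the minimum cut capacity equals the max flow.
In the residual graph, reachable from In: {In, P, Q, R}.
Min-cut edges: P→U (6), R→Eg (3); capacity 6 + 3 = 9.

9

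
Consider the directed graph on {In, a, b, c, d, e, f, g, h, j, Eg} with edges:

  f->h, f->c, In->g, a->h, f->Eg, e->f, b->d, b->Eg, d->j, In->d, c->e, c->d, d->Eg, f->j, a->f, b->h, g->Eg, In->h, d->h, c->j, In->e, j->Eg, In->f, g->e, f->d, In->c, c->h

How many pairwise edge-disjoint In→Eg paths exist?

Assign every edge capacity 1; by Menger, the answer equals the max flow.
Path In→d→Eg (+1); total 1.
Path In→f→Eg (+1); total 2.
Path In→g→Eg (+1); total 3.
Path In→c→j→Eg (+1); total 4.
No residual In→Eg path; max flow = 4.
Certifying cut of size 4: {In→g, d→Eg, f→Eg, j→Eg}.

4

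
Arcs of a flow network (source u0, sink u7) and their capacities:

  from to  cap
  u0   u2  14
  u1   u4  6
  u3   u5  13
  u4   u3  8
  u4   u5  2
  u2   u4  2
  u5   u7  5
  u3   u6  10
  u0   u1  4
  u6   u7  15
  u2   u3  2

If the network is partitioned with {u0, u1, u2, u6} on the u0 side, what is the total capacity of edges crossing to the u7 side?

25

Edges leaving {u0, u1, u2, u6}: u1→u4 (6), u2→u3 (2), u2→u4 (2), u6→u7 (15).
Cut capacity = 6 + 2 + 2 + 15 = 25.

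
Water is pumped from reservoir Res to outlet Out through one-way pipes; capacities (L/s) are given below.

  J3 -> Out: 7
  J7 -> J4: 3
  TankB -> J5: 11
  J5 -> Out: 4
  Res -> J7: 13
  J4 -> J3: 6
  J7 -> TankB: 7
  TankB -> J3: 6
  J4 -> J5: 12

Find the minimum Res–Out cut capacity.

Augment Res→J7→TankB→J3→Out: bottleneck 6, flow now 6.
Augment Res→J7→TankB→J5→Out: bottleneck 1, flow now 7.
Augment Res→J7→J4→J3→Out: bottleneck 1, flow now 8.
Augment Res→J7→J4→J5→Out: bottleneck 2, flow now 10.
No augmenting path remains; maximum flow = 10.
By max-flow min-cut, the minimum cut capacity equals the max flow.
In the residual graph, reachable from Res: {Res, J7}.
Min-cut edges: J7→TankB (7), J7→J4 (3); capacity 7 + 3 = 10.

10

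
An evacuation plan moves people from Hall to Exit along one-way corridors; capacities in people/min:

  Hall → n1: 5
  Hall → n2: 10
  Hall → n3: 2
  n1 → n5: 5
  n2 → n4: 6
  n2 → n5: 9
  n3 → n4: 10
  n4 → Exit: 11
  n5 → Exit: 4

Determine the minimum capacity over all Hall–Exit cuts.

12

Augment Hall→n1→n5→Exit: bottleneck 4, flow now 4.
Augment Hall→n2→n4→Exit: bottleneck 6, flow now 10.
Augment Hall→n3→n4→Exit: bottleneck 2, flow now 12.
No augmenting path remains; maximum flow = 12.
By max-flow min-cut, the minimum cut capacity equals the max flow.
In the residual graph, reachable from Hall: {Hall, n1, n2, n5}.
Min-cut edges: Hall→n3 (2), n2→n4 (6), n5→Exit (4); capacity 2 + 6 + 4 = 12.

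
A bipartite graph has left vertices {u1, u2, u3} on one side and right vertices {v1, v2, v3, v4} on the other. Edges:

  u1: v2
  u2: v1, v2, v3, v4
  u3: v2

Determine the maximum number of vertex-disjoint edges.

Unit-capacity flow: source→left, listed edges, right→sink; max matching = max flow.
Augmenting path u1→v2 (+1); matched 1.
Augmenting path u2→v1 (+1); matched 2.
No augmenting path remains; maximum matching = 2.
König certificate: {u2, v2} is a vertex cover of size 2 (every listed pair touches it), so no matching can be larger.

2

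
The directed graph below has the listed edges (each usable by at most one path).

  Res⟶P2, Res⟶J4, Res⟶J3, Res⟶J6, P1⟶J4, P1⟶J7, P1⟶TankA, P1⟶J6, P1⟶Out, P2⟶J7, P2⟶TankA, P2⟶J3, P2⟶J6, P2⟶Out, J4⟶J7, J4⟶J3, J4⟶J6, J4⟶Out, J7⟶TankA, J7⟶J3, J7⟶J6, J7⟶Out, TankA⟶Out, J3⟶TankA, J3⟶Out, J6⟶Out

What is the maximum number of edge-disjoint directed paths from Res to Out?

Assign every edge capacity 1; by Menger, the answer equals the max flow.
Path Res→P2→Out (+1); total 1.
Path Res→J4→Out (+1); total 2.
Path Res→J3→Out (+1); total 3.
Path Res→J6→Out (+1); total 4.
No residual Res→Out path; max flow = 4.
Certifying cut of size 4: {Res→J3, Res→J4, Res→J6, Res→P2}.

4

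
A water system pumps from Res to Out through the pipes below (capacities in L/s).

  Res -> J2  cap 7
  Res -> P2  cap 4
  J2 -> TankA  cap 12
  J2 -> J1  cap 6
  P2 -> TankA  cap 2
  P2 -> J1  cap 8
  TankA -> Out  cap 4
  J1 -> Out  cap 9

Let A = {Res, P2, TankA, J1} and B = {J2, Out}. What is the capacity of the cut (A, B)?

Edges leaving {Res, P2, TankA, J1}: Res→J2 (7), TankA→Out (4), J1→Out (9).
Cut capacity = 7 + 4 + 9 = 20.

20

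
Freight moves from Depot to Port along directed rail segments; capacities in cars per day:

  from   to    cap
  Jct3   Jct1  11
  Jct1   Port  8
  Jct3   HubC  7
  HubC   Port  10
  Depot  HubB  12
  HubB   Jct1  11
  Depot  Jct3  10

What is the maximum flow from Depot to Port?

15

Augment Depot→Jct3→Jct1→Port: bottleneck 8, flow now 8.
Augment Depot→Jct3→HubC→Port: bottleneck 2, flow now 10.
Augment Depot→HubB→Jct1→Jct3→HubC→Port: bottleneck 5, flow now 15. (uses reverse residual edge)
No augmenting path remains; maximum flow = 15.
In the residual graph, reachable from Depot: {Depot, Jct3, HubB, Jct1}.
Min-cut edges: Jct3→HubC (7), Jct1→Port (8); capacity 7 + 8 = 15.
This cut is saturated, so no flow can exceed 15.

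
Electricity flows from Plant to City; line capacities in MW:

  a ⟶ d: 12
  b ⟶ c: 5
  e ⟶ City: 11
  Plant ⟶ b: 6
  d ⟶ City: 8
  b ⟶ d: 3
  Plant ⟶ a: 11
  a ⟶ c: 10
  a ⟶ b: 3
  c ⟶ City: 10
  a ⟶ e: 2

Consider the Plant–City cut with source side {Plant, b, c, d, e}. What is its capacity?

Edges leaving {Plant, b, c, d, e}: Plant→a (11), c→City (10), d→City (8), e→City (11).
Cut capacity = 11 + 10 + 8 + 11 = 40.

40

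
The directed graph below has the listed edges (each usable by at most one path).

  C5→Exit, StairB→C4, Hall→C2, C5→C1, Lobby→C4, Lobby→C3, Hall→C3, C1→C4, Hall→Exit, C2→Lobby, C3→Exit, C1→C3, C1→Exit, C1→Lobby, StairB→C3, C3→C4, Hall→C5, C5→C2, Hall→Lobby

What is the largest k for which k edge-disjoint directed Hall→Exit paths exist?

Assign every edge capacity 1; by Menger, the answer equals the max flow.
Path Hall→Exit (+1); total 1.
Path Hall→C5→Exit (+1); total 2.
Path Hall→C3→Exit (+1); total 3.
No residual Hall→Exit path; max flow = 3.
Certifying cut of size 3: {C3→Exit, Hall→C5, Hall→Exit}.

3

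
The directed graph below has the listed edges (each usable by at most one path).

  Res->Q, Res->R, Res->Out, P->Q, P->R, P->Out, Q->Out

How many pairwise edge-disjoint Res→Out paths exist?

2

Assign every edge capacity 1; by Menger, the answer equals the max flow.
Path Res→Out (+1); total 1.
Path Res→Q→Out (+1); total 2.
No residual Res→Out path; max flow = 2.
Certifying cut of size 2: {Res→Out, Res→Q}.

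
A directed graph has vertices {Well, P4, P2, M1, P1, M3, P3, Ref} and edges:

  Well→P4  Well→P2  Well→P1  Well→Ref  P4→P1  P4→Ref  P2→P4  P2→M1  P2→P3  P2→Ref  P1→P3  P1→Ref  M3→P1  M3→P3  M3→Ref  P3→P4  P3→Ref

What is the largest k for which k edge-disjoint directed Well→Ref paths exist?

4

Assign every edge capacity 1; by Menger, the answer equals the max flow.
Path Well→Ref (+1); total 1.
Path Well→P4→Ref (+1); total 2.
Path Well→P2→Ref (+1); total 3.
Path Well→P1→Ref (+1); total 4.
No residual Well→Ref path; max flow = 4.
Certifying cut of size 4: {Well→P1, Well→P2, Well→P4, Well→Ref}.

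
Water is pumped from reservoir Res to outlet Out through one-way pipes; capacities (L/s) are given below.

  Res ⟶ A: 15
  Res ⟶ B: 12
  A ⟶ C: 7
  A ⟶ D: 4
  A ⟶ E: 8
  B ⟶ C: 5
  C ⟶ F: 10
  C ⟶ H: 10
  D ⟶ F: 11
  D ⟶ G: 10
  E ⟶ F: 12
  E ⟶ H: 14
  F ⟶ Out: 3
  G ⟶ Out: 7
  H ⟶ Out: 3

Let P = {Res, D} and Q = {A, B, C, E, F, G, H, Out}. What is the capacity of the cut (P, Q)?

48

Edges leaving {Res, D}: Res→A (15), Res→B (12), D→F (11), D→G (10).
Cut capacity = 15 + 12 + 11 + 10 = 48.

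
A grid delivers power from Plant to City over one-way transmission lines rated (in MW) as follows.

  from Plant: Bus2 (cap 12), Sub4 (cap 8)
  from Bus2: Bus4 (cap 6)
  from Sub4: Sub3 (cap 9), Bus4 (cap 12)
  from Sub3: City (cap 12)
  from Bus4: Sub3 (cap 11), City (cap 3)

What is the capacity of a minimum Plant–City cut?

Augment Plant→Bus2→Bus4→City: bottleneck 3, flow now 3.
Augment Plant→Sub4→Sub3→City: bottleneck 8, flow now 11.
Augment Plant→Bus2→Bus4→Sub3→City: bottleneck 3, flow now 14.
No augmenting path remains; maximum flow = 14.
By max-flow min-cut, the minimum cut capacity equals the max flow.
In the residual graph, reachable from Plant: {Plant, Bus2}.
Min-cut edges: Plant→Sub4 (8), Bus2→Bus4 (6); capacity 8 + 6 = 14.

14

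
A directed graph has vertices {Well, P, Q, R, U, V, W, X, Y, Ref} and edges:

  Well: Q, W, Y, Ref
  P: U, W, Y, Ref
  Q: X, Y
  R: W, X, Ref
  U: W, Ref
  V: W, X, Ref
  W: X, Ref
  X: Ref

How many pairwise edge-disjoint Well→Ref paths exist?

3

Assign every edge capacity 1; by Menger, the answer equals the max flow.
Path Well→Ref (+1); total 1.
Path Well→W→Ref (+1); total 2.
Path Well→Q→X→Ref (+1); total 3.
No residual Well→Ref path; max flow = 3.
Certifying cut of size 3: {Well→Q, Well→Ref, Well→W}.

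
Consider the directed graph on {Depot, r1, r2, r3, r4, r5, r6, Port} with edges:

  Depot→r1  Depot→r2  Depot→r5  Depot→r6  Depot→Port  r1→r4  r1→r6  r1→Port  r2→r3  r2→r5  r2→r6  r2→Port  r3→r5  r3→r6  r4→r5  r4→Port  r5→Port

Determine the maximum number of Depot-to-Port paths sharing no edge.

4

Assign every edge capacity 1; by Menger, the answer equals the max flow.
Path Depot→Port (+1); total 1.
Path Depot→r1→Port (+1); total 2.
Path Depot→r2→Port (+1); total 3.
Path Depot→r5→Port (+1); total 4.
No residual Depot→Port path; max flow = 4.
Certifying cut of size 4: {Depot→Port, Depot→r1, Depot→r2, Depot→r5}.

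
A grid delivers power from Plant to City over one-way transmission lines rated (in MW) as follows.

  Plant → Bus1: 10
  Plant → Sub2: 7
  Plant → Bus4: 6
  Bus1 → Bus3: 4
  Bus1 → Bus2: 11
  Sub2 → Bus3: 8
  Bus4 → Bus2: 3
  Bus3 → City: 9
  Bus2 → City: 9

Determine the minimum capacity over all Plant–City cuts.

18

Augment Plant→Bus1→Bus3→City: bottleneck 4, flow now 4.
Augment Plant→Bus1→Bus2→City: bottleneck 6, flow now 10.
Augment Plant→Sub2→Bus3→City: bottleneck 5, flow now 15.
Augment Plant→Bus4→Bus2→City: bottleneck 3, flow now 18.
No augmenting path remains; maximum flow = 18.
By max-flow min-cut, the minimum cut capacity equals the max flow.
In the residual graph, reachable from Plant: {Plant, Bus1, Sub2, Bus4, Bus3, Bus2}.
Min-cut edges: Bus3→City (9), Bus2→City (9); capacity 9 + 9 = 18.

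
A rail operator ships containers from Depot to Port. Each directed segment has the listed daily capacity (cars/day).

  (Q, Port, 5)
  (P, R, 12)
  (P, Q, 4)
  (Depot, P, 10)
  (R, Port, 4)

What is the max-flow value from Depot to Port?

Augment Depot→P→Q→Port: bottleneck 4, flow now 4.
Augment Depot→P→R→Port: bottleneck 4, flow now 8.
No augmenting path remains; maximum flow = 8.
In the residual graph, reachable from Depot: {Depot, P, R}.
Min-cut edges: P→Q (4), R→Port (4); capacity 4 + 4 = 8.
This cut is saturated, so no flow can exceed 8.

8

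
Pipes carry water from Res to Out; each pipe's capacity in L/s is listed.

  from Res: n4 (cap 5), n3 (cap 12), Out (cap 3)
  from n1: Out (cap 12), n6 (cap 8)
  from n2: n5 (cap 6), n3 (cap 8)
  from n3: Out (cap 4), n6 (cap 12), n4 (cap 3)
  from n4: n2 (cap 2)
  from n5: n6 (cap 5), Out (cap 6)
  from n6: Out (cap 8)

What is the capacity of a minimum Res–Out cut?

Augment Res→Out: bottleneck 3, flow now 3.
Augment Res→n3→Out: bottleneck 4, flow now 7.
Augment Res→n3→n6→Out: bottleneck 8, flow now 15.
Augment Res→n4→n2→n5→Out: bottleneck 2, flow now 17.
No augmenting path remains; maximum flow = 17.
By max-flow min-cut, the minimum cut capacity equals the max flow.
In the residual graph, reachable from Res: {Res, n4}.
Min-cut edges: Res→n3 (12), Res→Out (3), n4→n2 (2); capacity 12 + 3 + 2 = 17.

17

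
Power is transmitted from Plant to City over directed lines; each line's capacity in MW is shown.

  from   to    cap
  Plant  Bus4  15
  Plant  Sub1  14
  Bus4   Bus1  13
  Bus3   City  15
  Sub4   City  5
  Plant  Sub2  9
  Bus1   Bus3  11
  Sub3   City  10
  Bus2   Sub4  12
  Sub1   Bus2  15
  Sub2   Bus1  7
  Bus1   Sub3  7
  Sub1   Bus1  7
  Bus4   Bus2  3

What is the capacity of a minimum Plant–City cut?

Augment Plant→Sub1→Bus2→Sub4→City: bottleneck 5, flow now 5.
Augment Plant→Sub1→Bus1→Bus3→City: bottleneck 7, flow now 12.
Augment Plant→Bus4→Bus1→Bus3→City: bottleneck 4, flow now 16.
Augment Plant→Bus4→Bus1→Sub3→City: bottleneck 7, flow now 23.
No augmenting path remains; maximum flow = 23.
By max-flow min-cut, the minimum cut capacity equals the max flow.
In the residual graph, reachable from Plant: {Plant, Sub1, Bus4, Sub2, Bus2, Bus1, Sub4}.
Min-cut edges: Bus1→Bus3 (11), Bus1→Sub3 (7), Sub4→City (5); capacity 11 + 7 + 5 = 23.

23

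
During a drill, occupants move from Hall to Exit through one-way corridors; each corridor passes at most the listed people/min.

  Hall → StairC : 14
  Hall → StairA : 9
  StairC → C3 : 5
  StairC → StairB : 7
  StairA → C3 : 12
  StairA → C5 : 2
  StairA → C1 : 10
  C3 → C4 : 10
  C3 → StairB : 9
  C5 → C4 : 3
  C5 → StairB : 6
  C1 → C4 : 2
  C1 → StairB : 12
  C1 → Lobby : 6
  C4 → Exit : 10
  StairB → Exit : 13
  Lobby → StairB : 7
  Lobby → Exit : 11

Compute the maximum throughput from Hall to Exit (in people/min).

Augment Hall→StairC→StairB→Exit: bottleneck 7, flow now 7.
Augment Hall→StairC→C3→C4→Exit: bottleneck 5, flow now 12.
Augment Hall→StairA→C3→C4→Exit: bottleneck 5, flow now 17.
Augment Hall→StairA→C3→StairB→Exit: bottleneck 4, flow now 21.
No augmenting path remains; maximum flow = 21.
In the residual graph, reachable from Hall: {Hall, StairC}.
Min-cut edges: Hall→StairA (9), StairC→C3 (5), StairC→StairB (7); capacity 9 + 5 + 7 = 21.
This cut is saturated, so no flow can exceed 21.

21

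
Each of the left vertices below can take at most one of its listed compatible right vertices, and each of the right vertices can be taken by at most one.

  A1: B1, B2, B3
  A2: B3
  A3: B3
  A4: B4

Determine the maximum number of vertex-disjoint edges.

Unit-capacity flow: source→left, listed edges, right→sink; max matching = max flow.
Augmenting path A1→B1 (+1); matched 1.
Augmenting path A2→B3 (+1); matched 2.
Augmenting path A4→B4 (+1); matched 3.
No augmenting path remains; maximum matching = 3.
König certificate: {A1, A4, B3} is a vertex cover of size 3 (every listed pair touches it), so no matching can be larger.

3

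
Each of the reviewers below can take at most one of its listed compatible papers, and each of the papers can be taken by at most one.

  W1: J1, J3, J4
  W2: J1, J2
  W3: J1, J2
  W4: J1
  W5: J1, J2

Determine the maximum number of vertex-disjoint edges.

Unit-capacity flow: source→left, listed edges, right→sink; max matching = max flow.
Augmenting path W1→J1 (+1); matched 1.
Augmenting path W2→J2 (+1); matched 2.
Augmenting path W3→J1→W1→J3 (+1); matched 3.
No augmenting path remains; maximum matching = 3.
König certificate: {W1, J1, J2} is a vertex cover of size 3 (every listed pair touches it), so no matching can be larger.

3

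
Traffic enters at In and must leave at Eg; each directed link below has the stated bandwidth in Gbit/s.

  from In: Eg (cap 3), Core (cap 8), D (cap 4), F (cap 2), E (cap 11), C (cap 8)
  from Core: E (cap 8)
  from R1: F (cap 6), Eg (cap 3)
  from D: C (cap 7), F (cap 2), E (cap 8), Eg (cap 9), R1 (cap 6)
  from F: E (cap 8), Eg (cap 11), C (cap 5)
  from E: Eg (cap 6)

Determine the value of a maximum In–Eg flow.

Augment In→Eg: bottleneck 3, flow now 3.
Augment In→D→Eg: bottleneck 4, flow now 7.
Augment In→F→Eg: bottleneck 2, flow now 9.
Augment In→E→Eg: bottleneck 6, flow now 15.
No augmenting path remains; maximum flow = 15.
In the residual graph, reachable from In: {In, Core, E, C}.
Min-cut edges: In→D (4), In→F (2), In→Eg (3), E→Eg (6); capacity 4 + 2 + 3 + 6 = 15.
This cut is saturated, so no flow can exceed 15.

15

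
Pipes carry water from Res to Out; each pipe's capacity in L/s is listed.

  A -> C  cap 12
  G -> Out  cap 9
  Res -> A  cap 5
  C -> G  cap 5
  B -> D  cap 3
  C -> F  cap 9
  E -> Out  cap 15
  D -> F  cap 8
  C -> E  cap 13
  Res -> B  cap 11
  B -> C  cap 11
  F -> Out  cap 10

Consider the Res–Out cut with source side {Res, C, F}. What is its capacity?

44

Edges leaving {Res, C, F}: Res→A (5), Res→B (11), C→E (13), C→G (5), F→Out (10).
Cut capacity = 5 + 11 + 13 + 5 + 10 = 44.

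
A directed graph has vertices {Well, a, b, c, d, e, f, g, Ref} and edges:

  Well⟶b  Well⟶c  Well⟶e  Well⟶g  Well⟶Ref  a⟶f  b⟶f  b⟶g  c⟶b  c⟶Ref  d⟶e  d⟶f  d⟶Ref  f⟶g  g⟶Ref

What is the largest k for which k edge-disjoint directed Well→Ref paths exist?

3

Assign every edge capacity 1; by Menger, the answer equals the max flow.
Path Well→Ref (+1); total 1.
Path Well→c→Ref (+1); total 2.
Path Well→g→Ref (+1); total 3.
No residual Well→Ref path; max flow = 3.
Certifying cut of size 3: {Well→Ref, Well→c, g→Ref}.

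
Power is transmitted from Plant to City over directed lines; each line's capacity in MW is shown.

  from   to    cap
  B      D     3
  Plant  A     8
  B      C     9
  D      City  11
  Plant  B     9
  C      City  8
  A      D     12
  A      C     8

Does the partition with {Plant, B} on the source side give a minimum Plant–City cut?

No — its capacity is 20, but the minimum cut has capacity 17.

Given cut capacity: 8 + 9 + 3 = 20.
Augment Plant→A→C→City: bottleneck 8, flow now 8.
Augment Plant→B→D→City: bottleneck 3, flow now 11.
Augment Plant→B→C→A→D→City: bottleneck 6, flow now 17. (uses reverse residual edge)
No augmenting path remains; maximum flow = 17.
In the residual graph, reachable from Plant: {Plant}.
Min-cut edges: Plant→A (8), Plant→B (9); capacity 8 + 9 = 17.
Cut capacity 20 exceeds the max flow 17, so it is not minimum.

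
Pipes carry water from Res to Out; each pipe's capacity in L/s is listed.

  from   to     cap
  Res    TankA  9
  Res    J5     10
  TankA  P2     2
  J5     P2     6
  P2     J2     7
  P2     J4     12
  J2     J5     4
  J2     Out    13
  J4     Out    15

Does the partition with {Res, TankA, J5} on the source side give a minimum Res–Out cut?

Given cut capacity: 2 + 6 = 8.
Augment Res→TankA→P2→J2→Out: bottleneck 2, flow now 2.
Augment Res→J5→P2→J2→Out: bottleneck 5, flow now 7.
Augment Res→J5→P2→J4→Out: bottleneck 1, flow now 8.
No augmenting path remains; maximum flow = 8.
Cut capacity 8 equals the max flow, so it is a minimum cut.

Yes — it is a minimum cut (capacity 8).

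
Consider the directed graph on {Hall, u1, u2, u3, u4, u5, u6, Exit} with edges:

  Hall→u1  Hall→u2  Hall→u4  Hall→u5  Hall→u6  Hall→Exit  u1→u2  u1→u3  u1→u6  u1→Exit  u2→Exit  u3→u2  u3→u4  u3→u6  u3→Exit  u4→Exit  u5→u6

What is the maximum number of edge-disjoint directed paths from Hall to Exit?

Assign every edge capacity 1; by Menger, the answer equals the max flow.
Path Hall→Exit (+1); total 1.
Path Hall→u1→Exit (+1); total 2.
Path Hall→u2→Exit (+1); total 3.
Path Hall→u4→Exit (+1); total 4.
No residual Hall→Exit path; max flow = 4.
Certifying cut of size 4: {Hall→Exit, Hall→u1, Hall→u2, Hall→u4}.

4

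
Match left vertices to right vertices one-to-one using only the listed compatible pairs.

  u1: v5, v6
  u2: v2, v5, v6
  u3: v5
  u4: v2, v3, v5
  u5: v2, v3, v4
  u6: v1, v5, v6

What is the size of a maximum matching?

Unit-capacity flow: source→left, listed edges, right→sink; max matching = max flow.
Augmenting path u1→v5 (+1); matched 1.
Augmenting path u2→v2 (+1); matched 2.
Augmenting path u4→v3 (+1); matched 3.
Augmenting path u5→v4 (+1); matched 4.
Augmenting path u6→v1 (+1); matched 5.
Augmenting path u3→v5→u1→v6 (+1); matched 6.
No augmenting path remains; maximum matching = 6.
König certificate: {u1, u2, u3, u4, u5, u6} is a vertex cover of size 6 (every listed pair touches it), so no matching can be larger.

6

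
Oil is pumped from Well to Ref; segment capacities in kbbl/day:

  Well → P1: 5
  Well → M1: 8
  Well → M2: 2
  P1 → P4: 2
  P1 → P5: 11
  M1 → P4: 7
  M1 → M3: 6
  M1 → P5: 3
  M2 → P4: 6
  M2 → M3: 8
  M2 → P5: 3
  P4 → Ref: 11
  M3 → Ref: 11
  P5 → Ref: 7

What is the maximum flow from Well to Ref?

Augment Well→P1→P4→Ref: bottleneck 2, flow now 2.
Augment Well→P1→P5→Ref: bottleneck 3, flow now 5.
Augment Well→M1→P4→Ref: bottleneck 7, flow now 12.
Augment Well→M1→M3→Ref: bottleneck 1, flow now 13.
Augment Well→M2→P4→Ref: bottleneck 2, flow now 15.
No augmenting path remains; maximum flow = 15.
In the residual graph, reachable from Well: {Well}.
Min-cut edges: Well→P1 (5), Well→M1 (8), Well→M2 (2); capacity 5 + 8 + 2 = 15.
This cut is saturated, so no flow can exceed 15.

15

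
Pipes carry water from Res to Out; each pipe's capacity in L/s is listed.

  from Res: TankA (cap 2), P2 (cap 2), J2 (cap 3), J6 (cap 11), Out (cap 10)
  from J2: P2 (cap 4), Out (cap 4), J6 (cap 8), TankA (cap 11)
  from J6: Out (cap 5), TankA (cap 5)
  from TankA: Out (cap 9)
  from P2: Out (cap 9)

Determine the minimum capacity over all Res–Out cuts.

27

Augment Res→Out: bottleneck 10, flow now 10.
Augment Res→J2→Out: bottleneck 3, flow now 13.
Augment Res→J6→Out: bottleneck 5, flow now 18.
Augment Res→TankA→Out: bottleneck 2, flow now 20.
Augment Res→P2→Out: bottleneck 2, flow now 22.
Augment Res→J6→TankA→Out: bottleneck 5, flow now 27.
No augmenting path remains; maximum flow = 27.
By max-flow min-cut, the minimum cut capacity equals the max flow.
In the residual graph, reachable from Res: {Res, J6}.
Min-cut edges: Res→J2 (3), Res→TankA (2), Res→P2 (2), Res→Out (10), J6→TankA (5), J6→Out (5); capacity 3 + 2 + 2 + 10 + 5 + 5 = 27.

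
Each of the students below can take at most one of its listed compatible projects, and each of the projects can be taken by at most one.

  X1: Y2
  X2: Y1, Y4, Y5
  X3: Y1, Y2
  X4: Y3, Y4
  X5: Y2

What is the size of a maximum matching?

Unit-capacity flow: source→left, listed edges, right→sink; max matching = max flow.
Augmenting path X1→Y2 (+1); matched 1.
Augmenting path X2→Y1 (+1); matched 2.
Augmenting path X4→Y3 (+1); matched 3.
Augmenting path X3→Y1→X2→Y4 (+1); matched 4.
No augmenting path remains; maximum matching = 4.
König certificate: {X2, X3, X4, Y2} is a vertex cover of size 4 (every listed pair touches it), so no matching can be larger.

4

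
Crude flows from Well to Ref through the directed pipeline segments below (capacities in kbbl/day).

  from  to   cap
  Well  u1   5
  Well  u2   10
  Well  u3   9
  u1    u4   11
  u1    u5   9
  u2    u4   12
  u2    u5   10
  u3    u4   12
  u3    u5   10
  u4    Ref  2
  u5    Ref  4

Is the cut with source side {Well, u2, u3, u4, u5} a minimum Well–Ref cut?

Given cut capacity: 5 + 2 + 4 = 11.
Augment Well→u1→u4→Ref: bottleneck 2, flow now 2.
Augment Well→u1→u5→Ref: bottleneck 3, flow now 5.
Augment Well→u2→u5→Ref: bottleneck 1, flow now 6.
No augmenting path remains; maximum flow = 6.
In the residual graph, reachable from Well: {Well, u1, u2, u3, u4, u5}.
Min-cut edges: u4→Ref (2), u5→Ref (4); capacity 2 + 4 = 6.
Cut capacity 11 exceeds the max flow 6, so it is not minimum.

No — its capacity is 11, but the minimum cut has capacity 6.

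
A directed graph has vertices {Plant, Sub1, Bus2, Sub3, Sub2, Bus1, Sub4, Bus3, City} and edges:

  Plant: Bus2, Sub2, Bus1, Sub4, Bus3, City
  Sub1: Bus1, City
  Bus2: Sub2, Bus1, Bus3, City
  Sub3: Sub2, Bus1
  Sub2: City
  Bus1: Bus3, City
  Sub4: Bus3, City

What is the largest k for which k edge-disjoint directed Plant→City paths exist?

Assign every edge capacity 1; by Menger, the answer equals the max flow.
Path Plant→City (+1); total 1.
Path Plant→Bus2→City (+1); total 2.
Path Plant→Sub2→City (+1); total 3.
Path Plant→Bus1→City (+1); total 4.
Path Plant→Sub4→City (+1); total 5.
No residual Plant→City path; max flow = 5.
Certifying cut of size 5: {Plant→Bus1, Plant→Bus2, Plant→City, Plant→Sub2, Plant→Sub4}.

5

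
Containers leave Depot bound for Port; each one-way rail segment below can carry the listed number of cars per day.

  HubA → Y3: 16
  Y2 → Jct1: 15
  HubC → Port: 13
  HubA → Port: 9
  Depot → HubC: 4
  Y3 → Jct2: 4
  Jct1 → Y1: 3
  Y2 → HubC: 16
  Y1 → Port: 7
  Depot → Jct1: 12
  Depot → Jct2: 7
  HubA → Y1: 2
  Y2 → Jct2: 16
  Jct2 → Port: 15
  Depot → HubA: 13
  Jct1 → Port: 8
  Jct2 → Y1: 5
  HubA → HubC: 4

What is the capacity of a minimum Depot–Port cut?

35

Augment Depot→HubA→Port: bottleneck 9, flow now 9.
Augment Depot→Jct2→Port: bottleneck 7, flow now 16.
Augment Depot→Jct1→Port: bottleneck 8, flow now 24.
Augment Depot→HubC→Port: bottleneck 4, flow now 28.
Augment Depot→HubA→HubC→Port: bottleneck 4, flow now 32.
Augment Depot→Jct1→Y1→Port: bottleneck 3, flow now 35.
No augmenting path remains; maximum flow = 35.
By max-flow min-cut, the minimum cut capacity equals the max flow.
In the residual graph, reachable from Depot: {Depot, Jct1}.
Min-cut edges: Depot→HubA (13), Depot→Jct2 (7), Depot→HubC (4), Jct1→Y1 (3), Jct1→Port (8); capacity 13 + 7 + 4 + 3 + 8 = 35.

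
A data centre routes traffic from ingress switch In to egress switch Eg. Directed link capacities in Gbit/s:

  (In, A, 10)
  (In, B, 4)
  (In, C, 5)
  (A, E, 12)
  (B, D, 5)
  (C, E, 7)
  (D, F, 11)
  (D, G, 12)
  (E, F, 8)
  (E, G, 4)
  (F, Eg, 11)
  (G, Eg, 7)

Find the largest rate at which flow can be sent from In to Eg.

Augment In→A→E→F→Eg: bottleneck 8, flow now 8.
Augment In→A→E→G→Eg: bottleneck 2, flow now 10.
Augment In→B→D→F→Eg: bottleneck 3, flow now 13.
Augment In→B→D→G→Eg: bottleneck 1, flow now 14.
Augment In→C→E→G→Eg: bottleneck 2, flow now 16.
No augmenting path remains; maximum flow = 16.
In the residual graph, reachable from In: {In, A, C, E}.
Min-cut edges: In→B (4), E→F (8), E→G (4); capacity 4 + 8 + 4 = 16.
This cut is saturated, so no flow can exceed 16.

16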